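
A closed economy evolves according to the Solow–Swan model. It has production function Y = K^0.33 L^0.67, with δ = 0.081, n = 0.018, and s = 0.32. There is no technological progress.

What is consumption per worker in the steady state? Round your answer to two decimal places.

c* = 1.21

In steady state, investment equals break-even investment: s·k^α = (n + δ)·k.
Rearranging, k^(1−α) = s / (n + δ).
k^0.67 = 0.32 / (0.018 + 0.081) = 0.32 / 0.099 = 3.2323
k* = 3.2323^(1/0.67) ≈ 5.7606
y* = (k*)^α = 5.7606^0.33 ≈ 1.7822
c* = (1 − s)·y* = (1 − 0.32) × 1.7822 ≈ 1.2119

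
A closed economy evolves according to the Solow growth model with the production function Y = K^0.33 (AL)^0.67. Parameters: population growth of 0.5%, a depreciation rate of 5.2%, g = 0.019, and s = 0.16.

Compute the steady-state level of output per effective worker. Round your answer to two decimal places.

In steady state, investment equals break-even investment: s·k^α = (n + g + δ)·k.
Dividing both sides by k: k^(1−α) = s / (n + g + δ).
k^0.67 = 0.16 / (0.005 + 0.019 + 0.052) = 0.16 / 0.076 = 2.1053
k* = 2.1053^(1/0.67) ≈ 3.0378
y* = (k*)^α = 3.0378^0.33 ≈ 1.4429

y* ≈ 1.44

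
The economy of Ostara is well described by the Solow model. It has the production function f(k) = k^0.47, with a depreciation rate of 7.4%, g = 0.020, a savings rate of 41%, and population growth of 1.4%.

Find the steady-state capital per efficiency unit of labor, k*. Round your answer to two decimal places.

Steady state requires s·f(k) = (n + g + δ)·k, i.e. s·k^α = (n + g + δ)·k.
Rearranging, k^(1−α) = s / (n + g + δ).
k^0.53 = 0.41 / (0.014 + 0.020 + 0.074) = 0.41 / 0.108 = 3.7963
k* = 3.7963^(1/0.53) ≈ 12.3918

k* ≈ 12.39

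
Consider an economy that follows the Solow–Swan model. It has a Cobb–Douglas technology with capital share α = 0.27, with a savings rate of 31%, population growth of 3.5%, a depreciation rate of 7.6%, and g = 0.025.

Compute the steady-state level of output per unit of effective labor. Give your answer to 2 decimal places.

At the steady state, Δk = 0, so s·k^α = (n + g + δ)·k.
Rearranging, k^(1−α) = s / (n + g + δ).
k^0.73 = 0.31 / (0.035 + 0.025 + 0.076) = 0.31 / 0.136 = 2.2794
k* = 2.2794^(1/0.73) ≈ 3.0915
y* = (k*)^α = 3.0915^0.27 ≈ 1.3563

y* = 1.36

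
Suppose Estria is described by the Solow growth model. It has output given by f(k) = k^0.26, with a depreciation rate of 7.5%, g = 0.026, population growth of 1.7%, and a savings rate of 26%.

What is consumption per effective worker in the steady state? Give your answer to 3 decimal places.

In steady state, investment equals break-even investment: s·k^α = (n + g + δ)·k.
Rearranging, k^(1−α) = s / (n + g + δ).
k^0.74 = 0.26 / (0.017 + 0.026 + 0.075) = 0.26 / 0.118 = 2.2034
k* = 2.2034^(1/0.74) ≈ 2.9083
y* = (k*)^α = 2.9083^0.26 ≈ 1.3199
c* = (1 − s)·y* = (1 − 0.26) × 1.3199 ≈ 0.9767

c* = 0.977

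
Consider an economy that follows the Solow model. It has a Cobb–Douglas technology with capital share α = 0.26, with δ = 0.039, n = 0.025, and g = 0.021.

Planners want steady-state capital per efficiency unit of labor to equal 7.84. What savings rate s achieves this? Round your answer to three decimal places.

s ≈ 0.390

Steady state requires s·f(k) = (n + g + δ)·k, i.e. s·k^α = (n + g + δ)·k.
So s / (n + g + δ) = (k*)^(1−α) = 7.84^0.74 = 4.5898.
Therefore s = 4.5898 × (n + g + δ) = 4.5898 × 0.085 = 0.3901.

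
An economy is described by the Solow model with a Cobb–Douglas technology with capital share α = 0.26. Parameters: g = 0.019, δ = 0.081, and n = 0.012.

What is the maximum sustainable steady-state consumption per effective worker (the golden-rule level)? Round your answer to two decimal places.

At the golden rule, f'(k) = n + g + δ, so α·k^(α−1) = n + g + δ and k_gold = (α/(n + g + δ))^(1/(1−α)).
k_gold = (0.26/0.112)^(1/0.74) = 2.3214^1.3514 ≈ 3.1209
c_gold = f(k_gold) − (n + g + δ)·k_gold = 1.3444 − 0.112×3.1209 ≈ 0.9949

c_gold ≈ 0.99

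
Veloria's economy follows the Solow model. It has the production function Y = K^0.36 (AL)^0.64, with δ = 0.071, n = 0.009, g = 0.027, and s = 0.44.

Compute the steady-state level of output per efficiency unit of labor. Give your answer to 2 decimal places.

y* = 2.22

In steady state, investment equals break-even investment: s·k^α = (n + g + δ)·k.
Dividing both sides by k: k^(1−α) = s / (n + g + δ).
k^0.64 = 0.44 / (0.009 + 0.027 + 0.071) = 0.44 / 0.107 = 4.1121
k* = 4.1121^(1/0.64) ≈ 9.1091
y* = (k*)^α = 9.1091^0.36 ≈ 2.2152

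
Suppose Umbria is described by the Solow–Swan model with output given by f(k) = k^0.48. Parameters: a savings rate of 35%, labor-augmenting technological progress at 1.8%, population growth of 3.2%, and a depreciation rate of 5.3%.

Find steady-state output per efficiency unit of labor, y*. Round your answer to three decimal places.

y* = 3.093

Steady state requires s·f(k) = (n + g + δ)·k, i.e. s·k^α = (n + g + δ)·k.
Rearranging, k^(1−α) = s / (n + g + δ).
k^0.52 = 0.35 / (0.032 + 0.018 + 0.053) = 0.35 / 0.103 = 3.3981
k* = 3.3981^(1/0.52) ≈ 10.5101
y* = (k*)^α = 10.5101^0.48 ≈ 3.0929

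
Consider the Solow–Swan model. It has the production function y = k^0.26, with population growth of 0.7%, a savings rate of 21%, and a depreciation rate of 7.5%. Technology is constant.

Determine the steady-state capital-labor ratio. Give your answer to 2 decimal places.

Steady state requires s·f(k) = (n + δ)·k, i.e. s·k^α = (n + δ)·k.
Rearranging, k^(1−α) = s / (n + δ).
k^0.74 = 0.21 / (0.007 + 0.075) = 0.21 / 0.082 = 2.5610
k* = 2.5610^(1/0.74) ≈ 3.5637

k* ≈ 3.56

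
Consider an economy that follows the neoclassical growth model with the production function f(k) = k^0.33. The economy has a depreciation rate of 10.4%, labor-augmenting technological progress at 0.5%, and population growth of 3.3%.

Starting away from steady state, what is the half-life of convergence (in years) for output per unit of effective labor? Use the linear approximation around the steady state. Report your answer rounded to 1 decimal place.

half-life ≈ 7.3 years

Near the steady state the convergence rate is λ = (1 − α)(n + g + δ).
λ = (1 − 0.33) × 0.142 = 0.67 × 0.142 = 0.09514
Half-life = ln 2 / λ = 0.6931 / 0.09514 ≈ 7.29 years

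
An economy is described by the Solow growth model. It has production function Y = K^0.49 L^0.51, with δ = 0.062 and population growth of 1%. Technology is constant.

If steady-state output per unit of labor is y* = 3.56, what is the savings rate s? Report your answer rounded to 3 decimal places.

In steady state, investment equals break-even investment: s·k^α = (n + δ)·k.
Since y* = [s/(n + δ)]^(α/(1−α)), we have s/(n + δ) = (y*)^((1−α)/α) = 3.56^1.0408 = 3.7493.
Therefore s = 3.7493 × (n + δ) = 3.7493 × 0.072 = 0.2699.

s ≈ 0.270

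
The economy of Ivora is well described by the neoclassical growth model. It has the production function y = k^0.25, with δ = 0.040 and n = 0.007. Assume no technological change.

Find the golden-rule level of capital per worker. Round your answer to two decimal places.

The golden rule sets f'(k) = n + δ, i.e. α·k^(α−1) = n + δ.
So k^(1−α) = α / (n + δ) = 0.25 / 0.047 = 5.3191.
k_gold = 5.3191^(1/0.75) ≈ 9.2850

k_gold ≈ 9.29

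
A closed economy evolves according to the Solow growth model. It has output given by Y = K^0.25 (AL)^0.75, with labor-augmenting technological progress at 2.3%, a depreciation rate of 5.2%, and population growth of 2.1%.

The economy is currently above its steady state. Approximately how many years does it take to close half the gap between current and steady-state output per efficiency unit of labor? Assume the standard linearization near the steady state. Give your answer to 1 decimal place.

half-life ≈ 9.6 years

Near the steady state the convergence rate is λ = (1 − α)(n + g + δ).
λ = (1 − 0.25) × 0.096 = 0.75 × 0.096 = 0.0720
Half-life = ln 2 / λ = 0.6931 / 0.0720 ≈ 9.63 years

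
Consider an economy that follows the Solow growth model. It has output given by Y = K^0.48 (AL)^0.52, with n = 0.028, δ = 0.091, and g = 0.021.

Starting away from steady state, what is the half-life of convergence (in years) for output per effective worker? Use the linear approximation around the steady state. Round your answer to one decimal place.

half-life ≈ 9.5 years

Near the steady state the convergence rate is λ = (1 − α)(n + g + δ).
λ = (1 − 0.48) × 0.140 = 0.52 × 0.140 = 0.0728
Half-life = ln 2 / λ = 0.6931 / 0.0728 ≈ 9.52 years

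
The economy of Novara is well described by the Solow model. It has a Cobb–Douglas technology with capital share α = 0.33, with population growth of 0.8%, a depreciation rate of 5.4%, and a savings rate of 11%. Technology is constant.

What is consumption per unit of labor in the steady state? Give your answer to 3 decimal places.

Steady state requires s·f(k) = (n + δ)·k, i.e. s·k^α = (n + δ)·k.
Dividing both sides by k: k^(1−α) = s / (n + δ).
k^0.67 = 0.11 / (0.008 + 0.054) = 0.11 / 0.062 = 1.7742
k* = 1.7742^(1/0.67) ≈ 2.3531
y* = (k*)^α = 2.3531^0.33 ≈ 1.3263
c* = (1 − s)·y* = (1 − 0.11) × 1.3263 ≈ 1.1804

c* ≈ 1.180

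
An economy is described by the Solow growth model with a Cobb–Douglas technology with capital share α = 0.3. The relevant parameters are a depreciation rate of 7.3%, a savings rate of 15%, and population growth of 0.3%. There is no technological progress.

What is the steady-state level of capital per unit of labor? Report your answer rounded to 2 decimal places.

k* ≈ 2.64

Steady state requires s·f(k) = (n + δ)·k, i.e. s·k^α = (n + δ)·k.
Dividing both sides by k: k^(1−α) = s / (n + δ).
k^0.7 = 0.15 / (0.003 + 0.073) = 0.15 / 0.076 = 1.9737
k* = 1.9737^(1/0.7) ≈ 2.6414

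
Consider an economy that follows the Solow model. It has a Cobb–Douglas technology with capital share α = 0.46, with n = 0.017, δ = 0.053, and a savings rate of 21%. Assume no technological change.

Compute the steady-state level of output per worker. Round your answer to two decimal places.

Steady state requires s·f(k) = (n + δ)·k, i.e. s·k^α = (n + δ)·k.
Dividing both sides by k: k^(1−α) = s / (n + δ).
k^0.54 = 0.21 / (0.017 + 0.053) = 0.21 / 0.070 = 3.0000
k* = 3.0000^(1/0.54) ≈ 7.6482
y* = (k*)^α = 7.6482^0.46 ≈ 2.5494

y* = 2.55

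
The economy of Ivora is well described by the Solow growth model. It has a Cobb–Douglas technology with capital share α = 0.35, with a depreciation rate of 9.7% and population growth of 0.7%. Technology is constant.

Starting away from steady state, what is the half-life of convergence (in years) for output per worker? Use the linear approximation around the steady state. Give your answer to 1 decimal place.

t_½ ≈ 10.3 years

Near the steady state the convergence rate is λ = (1 − α)(n + δ).
λ = (1 − 0.35) × 0.104 = 0.65 × 0.104 = 0.0676
Half-life = ln 2 / λ = 0.6931 / 0.0676 ≈ 10.25 years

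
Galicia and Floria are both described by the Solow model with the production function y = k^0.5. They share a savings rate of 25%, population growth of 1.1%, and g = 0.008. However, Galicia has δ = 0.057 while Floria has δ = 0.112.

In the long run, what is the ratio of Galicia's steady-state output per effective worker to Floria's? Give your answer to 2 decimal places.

Steady-state y* = [s/(n + g + δ)]^(α/(1−α)), so the ratio is [ (s_G/(n + g + δ)_G) / (s_F/(n + g + δ)_F) ]^1.
s_G/(n + g + δ)_G = 0.25/0.076 = 3.2895; s_F/(n + g + δ)_F = 0.25/0.131 = 1.9084.
Ratio = (3.2895/1.9084)^1 = 1.7237^1 ≈ 1.7237

ratio ≈ 1.72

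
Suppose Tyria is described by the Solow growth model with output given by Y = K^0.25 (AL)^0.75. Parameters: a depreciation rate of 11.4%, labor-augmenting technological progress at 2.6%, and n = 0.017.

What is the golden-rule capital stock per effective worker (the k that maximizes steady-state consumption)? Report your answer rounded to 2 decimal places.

The golden rule sets f'(k) = n + g + δ, i.e. α·k^(α−1) = n + g + δ.
So k^(1−α) = α / (n + g + δ) = 0.25 / 0.157 = 1.5924.
k_gold = 1.5924^(1/0.75) ≈ 1.8595

k_gold ≈ 1.86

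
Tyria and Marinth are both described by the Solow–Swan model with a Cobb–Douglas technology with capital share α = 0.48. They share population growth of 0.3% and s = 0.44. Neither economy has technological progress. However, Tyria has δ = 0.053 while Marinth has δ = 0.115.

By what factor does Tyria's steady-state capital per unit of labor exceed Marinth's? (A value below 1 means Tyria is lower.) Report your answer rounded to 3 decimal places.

ratio ≈ 4.193

Steady-state k* = [s/(n + δ)]^(1/(1−α)), so the ratio is [ (s_T/(n + δ)_T) / (s_M/(n + δ)_M) ]^1.9231.
s_T/(n + δ)_T = 0.44/0.056 = 7.8571; s_M/(n + δ)_M = 0.44/0.118 = 3.7288.
Ratio = (7.8571/3.7288)^1.9231 = 2.1071^1.9231 ≈ 4.1926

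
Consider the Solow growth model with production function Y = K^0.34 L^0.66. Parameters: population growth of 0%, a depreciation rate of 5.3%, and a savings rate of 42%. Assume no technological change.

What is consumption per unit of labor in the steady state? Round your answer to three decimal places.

At the steady state, Δk = 0, so s·k^α = (n + δ)·k.
Dividing both sides by k: k^(1−α) = s / (n + δ).
k^0.66 = 0.42 / (0.000 + 0.053) = 0.42 / 0.053 = 7.9245
k* = 7.9245^(1/0.66) ≈ 23.0186
y* = (k*)^α = 23.0186^0.34 ≈ 2.9047
c* = (1 − s)·y* = (1 − 0.42) × 2.9047 ≈ 1.6847

c* = 1.685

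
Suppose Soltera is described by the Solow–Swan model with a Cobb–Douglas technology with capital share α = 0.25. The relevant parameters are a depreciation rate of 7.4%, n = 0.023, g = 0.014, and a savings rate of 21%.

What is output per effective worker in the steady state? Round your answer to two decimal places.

y* = 1.24

Steady state requires s·f(k) = (n + g + δ)·k, i.e. s·k^α = (n + g + δ)·k.
Rearranging, k^(1−α) = s / (n + g + δ).
k^0.75 = 0.21 / (0.023 + 0.014 + 0.074) = 0.21 / 0.111 = 1.8919
k* = 1.8919^(1/0.75) ≈ 2.3399
y* = (k*)^α = 2.3399^0.25 ≈ 1.2368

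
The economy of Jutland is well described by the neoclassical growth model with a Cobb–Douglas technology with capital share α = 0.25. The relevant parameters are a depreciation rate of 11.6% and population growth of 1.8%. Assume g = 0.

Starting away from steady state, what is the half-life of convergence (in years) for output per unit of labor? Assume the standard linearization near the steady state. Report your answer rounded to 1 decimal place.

t_½ ≈ 6.9 years

Near the steady state the convergence rate is λ = (1 − α)(n + δ).
λ = (1 − 0.25) × 0.134 = 0.75 × 0.134 = 0.1005
Half-life = ln 2 / λ = 0.6931 / 0.1005 ≈ 6.90 years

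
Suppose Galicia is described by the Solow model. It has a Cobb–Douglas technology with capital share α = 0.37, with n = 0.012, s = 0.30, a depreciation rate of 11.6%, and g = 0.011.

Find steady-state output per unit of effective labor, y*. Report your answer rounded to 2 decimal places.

At the steady state, Δk = 0, so s·k^α = (n + g + δ)·k.
Dividing both sides by k: k^(1−α) = s / (n + g + δ).
k^0.63 = 0.30 / (0.012 + 0.011 + 0.116) = 0.30 / 0.139 = 2.1583
k* = 2.1583^(1/0.63) ≈ 3.3911
y* = (k*)^α = 3.3911^0.37 ≈ 1.5712

y* ≈ 1.57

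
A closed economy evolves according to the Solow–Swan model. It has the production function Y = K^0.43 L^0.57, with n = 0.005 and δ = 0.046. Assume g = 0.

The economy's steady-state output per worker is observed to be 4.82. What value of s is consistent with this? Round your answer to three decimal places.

In steady state, investment equals break-even investment: s·k^α = (n + δ)·k.
Since y* = [s/(n + δ)]^(α/(1−α)), we have s/(n + δ) = (y*)^((1−α)/α) = 4.82^1.3256 = 8.0435.
Therefore s = 8.0435 × (n + δ) = 8.0435 × 0.051 = 0.4102.

s ≈ 0.410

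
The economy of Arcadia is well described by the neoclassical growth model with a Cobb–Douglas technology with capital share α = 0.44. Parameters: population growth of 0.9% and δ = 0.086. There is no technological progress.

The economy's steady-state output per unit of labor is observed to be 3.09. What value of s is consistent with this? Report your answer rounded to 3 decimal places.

s ≈ 0.399

Steady state requires s·f(k) = (n + δ)·k, i.e. s·k^α = (n + δ)·k.
Since y* = [s/(n + δ)]^(α/(1−α)), we have s/(n + δ) = (y*)^((1−α)/α) = 3.09^1.2727 = 4.2031.
Therefore s = 4.2031 × (n + δ) = 4.2031 × 0.095 = 0.3993.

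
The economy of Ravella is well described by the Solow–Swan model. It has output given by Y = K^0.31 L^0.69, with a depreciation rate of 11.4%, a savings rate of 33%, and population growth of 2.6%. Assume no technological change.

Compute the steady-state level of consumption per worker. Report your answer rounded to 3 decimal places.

c* = 0.985

At the steady state, Δk = 0, so s·k^α = (n + δ)·k.
Rearranging, k^(1−α) = s / (n + δ).
k^0.69 = 0.33 / (0.026 + 0.114) = 0.33 / 0.140 = 2.3571
k* = 2.3571^(1/0.69) ≈ 3.4648
y* = (k*)^α = 3.4648^0.31 ≈ 1.4699
c* = (1 − s)·y* = (1 − 0.33) × 1.4699 ≈ 0.9848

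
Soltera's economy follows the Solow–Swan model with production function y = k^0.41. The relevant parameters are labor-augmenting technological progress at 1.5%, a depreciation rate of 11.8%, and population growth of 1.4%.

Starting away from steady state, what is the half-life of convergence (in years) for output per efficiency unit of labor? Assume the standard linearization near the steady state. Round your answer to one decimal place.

Near the steady state the convergence rate is λ = (1 − α)(n + g + δ).
λ = (1 − 0.41) × 0.147 = 0.59 × 0.147 = 0.08673
Half-life = ln 2 / λ = 0.6931 / 0.08673 ≈ 7.99 years

t_½ ≈ 8.0 years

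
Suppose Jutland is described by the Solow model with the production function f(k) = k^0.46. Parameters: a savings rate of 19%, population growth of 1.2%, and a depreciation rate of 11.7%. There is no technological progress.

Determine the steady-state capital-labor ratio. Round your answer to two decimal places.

k* = 2.05

In steady state, investment equals break-even investment: s·k^α = (n + δ)·k.
Dividing both sides by k: k^(1−α) = s / (n + δ).
k^0.54 = 0.19 / (0.012 + 0.117) = 0.19 / 0.129 = 1.4729
k* = 1.4729^(1/0.54) ≈ 2.0485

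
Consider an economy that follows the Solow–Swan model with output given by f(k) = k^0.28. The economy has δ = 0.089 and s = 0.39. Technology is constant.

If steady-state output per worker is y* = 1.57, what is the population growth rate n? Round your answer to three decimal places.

At the steady state, Δk = 0, so s·k^α = (n + δ)·k.
Since y* = [s/(n + δ)]^(α/(1−α)), we have s/(n + δ) = (y*)^((1−α)/α) = 1.57^2.5714 = 3.1896.
Therefore n + δ = s / 3.1896 = 0.39 / 3.1896 = 0.1223, so n = 0.1223 − 0.089 = 0.0333.

n ≈ 0.033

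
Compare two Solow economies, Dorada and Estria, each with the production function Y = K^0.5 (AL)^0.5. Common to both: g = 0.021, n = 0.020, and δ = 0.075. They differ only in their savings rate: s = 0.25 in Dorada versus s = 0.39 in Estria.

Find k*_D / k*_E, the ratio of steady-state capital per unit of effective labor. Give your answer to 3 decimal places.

ratio ≈ 0.411

Steady-state k* = [s/(n + g + δ)]^(1/(1−α)), so the ratio is [ (s_D/(n + g + δ)_D) / (s_E/(n + g + δ)_E) ]^2.
s_D/(n + g + δ)_D = 0.25/0.116 = 2.1552; s_E/(n + g + δ)_E = 0.39/0.116 = 3.3621.
Ratio = (2.1552/3.3621)^2 = 0.6410^2 ≈ 0.4109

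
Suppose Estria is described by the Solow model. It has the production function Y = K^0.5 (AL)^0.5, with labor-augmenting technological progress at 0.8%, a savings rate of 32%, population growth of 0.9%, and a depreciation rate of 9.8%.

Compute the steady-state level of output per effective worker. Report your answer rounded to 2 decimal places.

At the steady state, Δk = 0, so s·k^α = (n + g + δ)·k.
Rearranging, k^(1−α) = s / (n + g + δ).
k^0.5 = 0.32 / (0.009 + 0.008 + 0.098) = 0.32 / 0.115 = 2.7826
k* = 2.7826^(1/0.5) ≈ 7.7429
y* = (k*)^α = 7.7429^0.5 ≈ 2.7826

y* = 2.78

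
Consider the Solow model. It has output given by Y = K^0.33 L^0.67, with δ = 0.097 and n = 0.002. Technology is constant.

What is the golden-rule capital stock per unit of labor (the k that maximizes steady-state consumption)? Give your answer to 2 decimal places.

k_gold ≈ 6.03

The golden rule sets f'(k) = n + δ, i.e. α·k^(α−1) = n + δ.
So k^(1−α) = α / (n + δ) = 0.33 / 0.099 = 3.3333.
k_gold = 3.3333^(1/0.67) ≈ 6.0313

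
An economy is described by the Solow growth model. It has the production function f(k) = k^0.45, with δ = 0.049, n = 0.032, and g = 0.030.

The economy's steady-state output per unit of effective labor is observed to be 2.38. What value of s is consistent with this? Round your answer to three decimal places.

s ≈ 0.320

In steady state, investment equals break-even investment: s·k^α = (n + g + δ)·k.
Since y* = [s/(n + g + δ)]^(α/(1−α)), we have s/(n + g + δ) = (y*)^((1−α)/α) = 2.38^1.2222 = 2.8857.
Therefore s = 2.8857 × (n + g + δ) = 2.8857 × 0.111 = 0.3203.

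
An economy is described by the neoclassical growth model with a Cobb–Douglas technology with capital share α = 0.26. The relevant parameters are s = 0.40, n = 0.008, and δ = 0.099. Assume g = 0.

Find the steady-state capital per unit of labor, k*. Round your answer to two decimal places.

k* = 5.94

Steady state requires s·f(k) = (n + δ)·k, i.e. s·k^α = (n + δ)·k.
Dividing both sides by k: k^(1−α) = s / (n + δ).
k^0.74 = 0.40 / (0.008 + 0.099) = 0.40 / 0.107 = 3.7383
k* = 3.7383^(1/0.74) ≈ 5.9413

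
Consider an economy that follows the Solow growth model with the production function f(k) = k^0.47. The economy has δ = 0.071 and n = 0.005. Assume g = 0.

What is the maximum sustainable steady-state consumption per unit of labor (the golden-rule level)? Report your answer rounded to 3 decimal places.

At the golden rule, f'(k) = n + δ, so α·k^(α−1) = n + δ and k_gold = (α/(n + δ))^(1/(1−α)).
k_gold = (0.47/0.076)^(1/0.53) = 6.1842^1.8868 ≈ 31.1167
c_gold = f(k_gold) − (n + δ)·k_gold = 5.0316 − 0.076×31.1167 ≈ 2.6667

c_gold ≈ 2.667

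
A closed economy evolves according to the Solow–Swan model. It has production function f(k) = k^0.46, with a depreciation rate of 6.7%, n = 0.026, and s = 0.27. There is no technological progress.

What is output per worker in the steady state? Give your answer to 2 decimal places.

Steady state requires s·f(k) = (n + δ)·k, i.e. s·k^α = (n + δ)·k.
Rearranging, k^(1−α) = s / (n + δ).
k^0.54 = 0.27 / (0.026 + 0.067) = 0.27 / 0.093 = 2.9032
k* = 2.9032^(1/0.54) ≈ 7.1975
y* = (k*)^α = 7.1975^0.46 ≈ 2.4792

y* ≈ 2.48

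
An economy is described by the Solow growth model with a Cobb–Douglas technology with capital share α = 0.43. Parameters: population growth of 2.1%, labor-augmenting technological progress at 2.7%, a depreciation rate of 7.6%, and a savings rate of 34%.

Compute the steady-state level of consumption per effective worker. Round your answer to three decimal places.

c* = 1.413

In steady state, investment equals break-even investment: s·k^α = (n + g + δ)·k.
Rearranging, k^(1−α) = s / (n + g + δ).
k^0.57 = 0.34 / (0.021 + 0.027 + 0.076) = 0.34 / 0.124 = 2.7419
k* = 2.7419^(1/0.57) ≈ 5.8683
y* = (k*)^α = 5.8683^0.43 ≈ 2.1402
c* = (1 − s)·y* = (1 − 0.34) × 2.1402 ≈ 1.4125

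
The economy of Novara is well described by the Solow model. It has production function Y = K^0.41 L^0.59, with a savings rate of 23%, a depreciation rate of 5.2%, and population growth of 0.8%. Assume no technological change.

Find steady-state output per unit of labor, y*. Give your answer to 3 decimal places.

y* ≈ 2.544

At the steady state, Δk = 0, so s·k^α = (n + δ)·k.
Rearranging, k^(1−α) = s / (n + δ).
k^0.59 = 0.23 / (0.008 + 0.052) = 0.23 / 0.060 = 3.8333
k* = 3.8333^(1/0.59) ≈ 9.7523
y* = (k*)^α = 9.7523^0.41 ≈ 2.5441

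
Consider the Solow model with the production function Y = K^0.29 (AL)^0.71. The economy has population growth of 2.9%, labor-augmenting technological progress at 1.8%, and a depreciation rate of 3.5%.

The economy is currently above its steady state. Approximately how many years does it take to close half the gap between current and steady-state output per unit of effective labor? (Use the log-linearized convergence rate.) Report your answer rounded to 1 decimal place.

Near the steady state the convergence rate is λ = (1 − α)(n + g + δ).
λ = (1 − 0.29) × 0.082 = 0.71 × 0.082 = 0.05822
Half-life = ln 2 / λ = 0.6931 / 0.05822 ≈ 11.90 years

about 11.9 years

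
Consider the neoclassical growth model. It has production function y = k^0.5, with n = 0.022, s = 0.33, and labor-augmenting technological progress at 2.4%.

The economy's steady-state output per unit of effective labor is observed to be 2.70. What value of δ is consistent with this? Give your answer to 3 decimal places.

Steady state requires s·f(k) = (n + g + δ)·k, i.e. s·k^α = (n + g + δ)·k.
Since y* = [s/(n + g + δ)]^(α/(1−α)), we have s/(n + g + δ) = (y*)^((1−α)/α) = 2.70^1 = 2.7000.
Therefore n + g + δ = s / 2.7000 = 0.33 / 2.7000 = 0.1222, so δ = 0.1222 − 0.046 = 0.0762.

δ ≈ 0.076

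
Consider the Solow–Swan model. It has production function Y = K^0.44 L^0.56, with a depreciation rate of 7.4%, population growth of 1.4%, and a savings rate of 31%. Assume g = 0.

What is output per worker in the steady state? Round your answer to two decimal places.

y* ≈ 2.69

In steady state, investment equals break-even investment: s·k^α = (n + δ)·k.
Rearranging, k^(1−α) = s / (n + δ).
k^0.56 = 0.31 / (0.014 + 0.074) = 0.31 / 0.088 = 3.5227
k* = 3.5227^(1/0.56) ≈ 9.4747
y* = (k*)^α = 9.4747^0.44 ≈ 2.6896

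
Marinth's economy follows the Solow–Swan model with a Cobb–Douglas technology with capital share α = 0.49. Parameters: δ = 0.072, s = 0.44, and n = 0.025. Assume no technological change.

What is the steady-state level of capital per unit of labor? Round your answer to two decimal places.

k* = 19.39

Steady state requires s·f(k) = (n + δ)·k, i.e. s·k^α = (n + δ)·k.
Rearranging, k^(1−α) = s / (n + δ).
k^0.51 = 0.44 / (0.025 + 0.072) = 0.44 / 0.097 = 4.5361
k* = 4.5361^(1/0.51) ≈ 19.3916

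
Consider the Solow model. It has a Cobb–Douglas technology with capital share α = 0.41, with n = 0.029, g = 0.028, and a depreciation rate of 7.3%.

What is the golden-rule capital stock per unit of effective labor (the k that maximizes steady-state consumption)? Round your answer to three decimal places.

k_gold ≈ 7.006

The golden rule sets f'(k) = n + g + δ, i.e. α·k^(α−1) = n + g + δ.
So k^(1−α) = α / (n + g + δ) = 0.41 / 0.130 = 3.1538.
k_gold = 3.1538^(1/0.59) ≈ 7.0062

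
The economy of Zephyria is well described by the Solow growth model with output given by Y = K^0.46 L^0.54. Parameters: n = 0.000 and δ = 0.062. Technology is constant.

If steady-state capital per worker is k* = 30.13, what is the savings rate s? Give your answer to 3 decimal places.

s ≈ 0.390

At the steady state, Δk = 0, so s·k^α = (n + δ)·k.
So s / (n + δ) = (k*)^(1−α) = 30.13^0.54 = 6.2901.
Therefore s = 6.2901 × (n + δ) = 6.2901 × 0.062 = 0.3900.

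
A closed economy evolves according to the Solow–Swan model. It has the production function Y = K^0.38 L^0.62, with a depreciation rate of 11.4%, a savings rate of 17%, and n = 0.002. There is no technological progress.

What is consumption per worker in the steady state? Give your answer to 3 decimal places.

At the steady state, Δk = 0, so s·k^α = (n + δ)·k.
Rearranging, k^(1−α) = s / (n + δ).
k^0.62 = 0.17 / (0.002 + 0.114) = 0.17 / 0.116 = 1.4655
k* = 1.4655^(1/0.62) ≈ 1.8523
y* = (k*)^α = 1.8523^0.38 ≈ 1.2640
c* = (1 − s)·y* = (1 − 0.17) × 1.2640 ≈ 1.0491

c* ≈ 1.049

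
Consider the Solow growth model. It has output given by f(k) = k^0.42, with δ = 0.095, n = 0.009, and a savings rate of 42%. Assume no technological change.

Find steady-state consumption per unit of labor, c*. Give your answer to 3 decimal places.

At the steady state, Δk = 0, so s·k^α = (n + δ)·k.
Rearranging, k^(1−α) = s / (n + δ).
k^0.58 = 0.42 / (0.009 + 0.095) = 0.42 / 0.104 = 4.0385
k* = 4.0385^(1/0.58) ≈ 11.0970
y* = (k*)^α = 11.0970^0.42 ≈ 2.7478
c* = (1 − s)·y* = (1 − 0.42) × 2.7478 ≈ 1.5937

c* ≈ 1.594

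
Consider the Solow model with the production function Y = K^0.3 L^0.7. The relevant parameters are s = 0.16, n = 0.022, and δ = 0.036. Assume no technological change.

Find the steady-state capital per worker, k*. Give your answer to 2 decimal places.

In steady state, investment equals break-even investment: s·k^α = (n + δ)·k.
Rearranging, k^(1−α) = s / (n + δ).
k^0.7 = 0.16 / (0.022 + 0.036) = 0.16 / 0.058 = 2.7586
k* = 2.7586^(1/0.7) ≈ 4.2614

k* = 4.26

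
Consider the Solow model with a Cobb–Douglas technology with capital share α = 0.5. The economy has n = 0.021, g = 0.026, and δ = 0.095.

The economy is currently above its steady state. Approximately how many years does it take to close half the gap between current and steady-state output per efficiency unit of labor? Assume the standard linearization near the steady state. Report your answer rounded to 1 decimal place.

about 9.8 years

Near the steady state the convergence rate is λ = (1 − α)(n + g + δ).
λ = (1 − 0.5) × 0.142 = 0.5 × 0.142 = 0.0710
Half-life = ln 2 / λ = 0.6931 / 0.0710 ≈ 9.76 years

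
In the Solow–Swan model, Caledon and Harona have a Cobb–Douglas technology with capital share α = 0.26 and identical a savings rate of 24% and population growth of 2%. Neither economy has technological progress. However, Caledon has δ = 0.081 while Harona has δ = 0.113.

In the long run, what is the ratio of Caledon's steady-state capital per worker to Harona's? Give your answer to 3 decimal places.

ratio ≈ 1.451

Steady-state k* = [s/(n + δ)]^(1/(1−α)), so the ratio is [ (s_C/(n + δ)_C) / (s_H/(n + δ)_H) ]^1.3514.
s_C/(n + δ)_C = 0.24/0.101 = 2.3762; s_H/(n + δ)_H = 0.24/0.133 = 1.8045.
Ratio = (2.3762/1.8045)^1.3514 = 1.3168^1.3514 ≈ 1.4505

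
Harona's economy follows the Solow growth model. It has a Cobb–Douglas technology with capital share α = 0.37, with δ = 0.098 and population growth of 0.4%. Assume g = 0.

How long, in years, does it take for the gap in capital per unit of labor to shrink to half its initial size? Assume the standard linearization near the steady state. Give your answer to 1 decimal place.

Near the steady state the convergence rate is λ = (1 − α)(n + δ).
λ = (1 − 0.37) × 0.102 = 0.63 × 0.102 = 0.06426
Half-life = ln 2 / λ = 0.6931 / 0.06426 ≈ 10.79 years

about 10.8 years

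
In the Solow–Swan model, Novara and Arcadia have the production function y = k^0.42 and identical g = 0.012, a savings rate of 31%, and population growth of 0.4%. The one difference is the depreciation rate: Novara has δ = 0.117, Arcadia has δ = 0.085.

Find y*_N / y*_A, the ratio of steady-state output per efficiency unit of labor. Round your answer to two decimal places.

ratio ≈ 0.82

Steady-state y* = [s/(n + g + δ)]^(α/(1−α)), so the ratio is [ (s_N/(n + g + δ)_N) / (s_A/(n + g + δ)_A) ]^0.7241.
s_N/(n + g + δ)_N = 0.31/0.133 = 2.3308; s_A/(n + g + δ)_A = 0.31/0.101 = 3.0693.
Ratio = (2.3308/3.0693)^0.7241 = 0.7594^0.7241 ≈ 0.8193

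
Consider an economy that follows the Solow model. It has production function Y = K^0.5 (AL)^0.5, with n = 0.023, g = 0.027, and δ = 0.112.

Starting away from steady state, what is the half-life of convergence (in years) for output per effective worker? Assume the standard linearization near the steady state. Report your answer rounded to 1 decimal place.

t_½ ≈ 8.6 years

Near the steady state the convergence rate is λ = (1 − α)(n + g + δ).
λ = (1 − 0.5) × 0.162 = 0.5 × 0.162 = 0.0810
Half-life = ln 2 / λ = 0.6931 / 0.0810 ≈ 8.56 years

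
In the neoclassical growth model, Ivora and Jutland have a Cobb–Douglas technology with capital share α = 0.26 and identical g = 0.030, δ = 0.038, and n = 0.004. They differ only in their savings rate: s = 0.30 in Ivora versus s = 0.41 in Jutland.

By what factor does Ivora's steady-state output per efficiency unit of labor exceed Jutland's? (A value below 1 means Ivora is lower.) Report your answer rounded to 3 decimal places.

Steady-state y* = [s/(n + g + δ)]^(α/(1−α)), so the ratio is [ (s_I/(n + g + δ)_I) / (s_J/(n + g + δ)_J) ]^0.3514.
s_I/(n + g + δ)_I = 0.30/0.072 = 4.1667; s_J/(n + g + δ)_J = 0.41/0.072 = 5.6944.
Ratio = (4.1667/5.6944)^0.3514 = 0.7317^0.3514 ≈ 0.8960

ratio ≈ 0.896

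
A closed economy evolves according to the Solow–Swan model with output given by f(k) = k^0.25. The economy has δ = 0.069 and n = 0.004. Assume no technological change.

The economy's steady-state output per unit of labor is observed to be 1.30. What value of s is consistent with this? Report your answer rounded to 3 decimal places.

s ≈ 0.160

Steady state requires s·f(k) = (n + δ)·k, i.e. s·k^α = (n + δ)·k.
Since y* = [s/(n + δ)]^(α/(1−α)), we have s/(n + δ) = (y*)^((1−α)/α) = 1.30^3 = 2.1970.
Therefore s = 2.1970 × (n + δ) = 2.1970 × 0.073 = 0.1604.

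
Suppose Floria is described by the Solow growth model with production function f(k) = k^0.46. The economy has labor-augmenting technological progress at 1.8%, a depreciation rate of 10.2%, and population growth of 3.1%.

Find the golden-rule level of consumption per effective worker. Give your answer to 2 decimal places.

At the golden rule, f'(k) = n + g + δ, so α·k^(α−1) = n + g + δ and k_gold = (α/(n + g + δ))^(1/(1−α)).
k_gold = (0.46/0.151)^(1/0.54) = 3.0464^1.8519 ≈ 7.8691
c_gold = f(k_gold) − (n + g + δ)·k_gold = 2.5830 − 0.151×7.8691 ≈ 1.3948

c_gold ≈ 1.39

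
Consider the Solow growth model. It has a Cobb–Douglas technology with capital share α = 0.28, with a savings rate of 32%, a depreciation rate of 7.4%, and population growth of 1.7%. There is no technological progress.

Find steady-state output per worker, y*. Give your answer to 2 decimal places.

In steady state, investment equals break-even investment: s·k^α = (n + δ)·k.
Dividing both sides by k: k^(1−α) = s / (n + δ).
k^0.72 = 0.32 / (0.017 + 0.074) = 0.32 / 0.091 = 3.5165
k* = 3.5165^(1/0.72) ≈ 5.7344
y* = (k*)^α = 5.7344^0.28 ≈ 1.6307

y* ≈ 1.63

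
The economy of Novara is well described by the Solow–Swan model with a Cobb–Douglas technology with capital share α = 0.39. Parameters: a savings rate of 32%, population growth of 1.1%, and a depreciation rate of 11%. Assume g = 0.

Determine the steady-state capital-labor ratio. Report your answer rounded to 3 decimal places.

k* ≈ 4.925

In steady state, investment equals break-even investment: s·k^α = (n + δ)·k.
Rearranging, k^(1−α) = s / (n + δ).
k^0.61 = 0.32 / (0.011 + 0.110) = 0.32 / 0.121 = 2.6446
k* = 2.6446^(1/0.61) ≈ 4.9249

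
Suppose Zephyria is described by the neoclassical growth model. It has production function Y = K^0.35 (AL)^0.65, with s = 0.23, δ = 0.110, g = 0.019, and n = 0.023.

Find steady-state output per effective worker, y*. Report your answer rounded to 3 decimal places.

y* ≈ 1.250

At the steady state, Δk = 0, so s·k^α = (n + g + δ)·k.
Rearranging, k^(1−α) = s / (n + g + δ).
k^0.65 = 0.23 / (0.023 + 0.019 + 0.110) = 0.23 / 0.152 = 1.5132
k* = 1.5132^(1/0.65) ≈ 1.8913
y* = (k*)^α = 1.8913^0.35 ≈ 1.2499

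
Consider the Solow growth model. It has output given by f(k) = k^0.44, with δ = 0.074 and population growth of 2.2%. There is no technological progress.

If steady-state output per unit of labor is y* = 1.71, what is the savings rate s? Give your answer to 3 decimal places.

s ≈ 0.190

At the steady state, Δk = 0, so s·k^α = (n + δ)·k.
Since y* = [s/(n + δ)]^(α/(1−α)), we have s/(n + δ) = (y*)^((1−α)/α) = 1.71^1.2727 = 1.9794.
Therefore s = 1.9794 × (n + δ) = 1.9794 × 0.096 = 0.1900.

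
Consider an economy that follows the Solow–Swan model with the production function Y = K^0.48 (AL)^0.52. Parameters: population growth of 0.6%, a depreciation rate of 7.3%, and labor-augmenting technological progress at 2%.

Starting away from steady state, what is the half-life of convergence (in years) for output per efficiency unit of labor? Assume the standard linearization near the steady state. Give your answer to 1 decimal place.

Near the steady state the convergence rate is λ = (1 − α)(n + g + δ).
λ = (1 − 0.48) × 0.099 = 0.52 × 0.099 = 0.05148
Half-life = ln 2 / λ = 0.6931 / 0.05148 ≈ 13.46 years

half-life ≈ 13.5 years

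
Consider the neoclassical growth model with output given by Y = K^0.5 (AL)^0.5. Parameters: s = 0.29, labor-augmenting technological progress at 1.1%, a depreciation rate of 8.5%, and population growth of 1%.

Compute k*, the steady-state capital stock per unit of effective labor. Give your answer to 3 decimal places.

k* = 7.485

Steady state requires s·f(k) = (n + g + δ)·k, i.e. s·k^α = (n + g + δ)·k.
Rearranging, k^(1−α) = s / (n + g + δ).
k^0.5 = 0.29 / (0.010 + 0.011 + 0.085) = 0.29 / 0.106 = 2.7358
k* = 2.7358^(1/0.5) ≈ 7.4846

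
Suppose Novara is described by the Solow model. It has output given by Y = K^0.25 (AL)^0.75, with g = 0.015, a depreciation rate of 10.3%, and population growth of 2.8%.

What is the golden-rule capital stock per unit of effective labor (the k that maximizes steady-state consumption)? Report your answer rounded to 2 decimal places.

k_gold ≈ 2.05

The golden rule sets f'(k) = n + g + δ, i.e. α·k^(α−1) = n + g + δ.
So k^(1−α) = α / (n + g + δ) = 0.25 / 0.146 = 1.7123.
k_gold = 1.7123^(1/0.75) ≈ 2.0485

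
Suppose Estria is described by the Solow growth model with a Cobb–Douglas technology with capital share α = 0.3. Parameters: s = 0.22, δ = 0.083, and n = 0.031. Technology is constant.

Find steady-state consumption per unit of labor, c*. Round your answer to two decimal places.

c* = 1.03

In steady state, investment equals break-even investment: s·k^α = (n + δ)·k.
Rearranging, k^(1−α) = s / (n + δ).
k^0.7 = 0.22 / (0.031 + 0.083) = 0.22 / 0.114 = 1.9298
k* = 1.9298^(1/0.7) ≈ 2.5578
y* = (k*)^α = 2.5578^0.3 ≈ 1.3254
c* = (1 − s)·y* = (1 − 0.22) × 1.3254 ≈ 1.0338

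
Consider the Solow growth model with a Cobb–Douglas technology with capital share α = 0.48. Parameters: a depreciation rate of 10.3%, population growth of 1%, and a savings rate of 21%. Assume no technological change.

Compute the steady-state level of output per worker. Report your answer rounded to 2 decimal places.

In steady state, investment equals break-even investment: s·k^α = (n + δ)·k.
Rearranging, k^(1−α) = s / (n + δ).
k^0.52 = 0.21 / (0.010 + 0.103) = 0.21 / 0.113 = 1.8584
k* = 1.8584^(1/0.52) ≈ 3.2929
y* = (k*)^α = 3.2929^0.48 ≈ 1.7719

y* ≈ 1.77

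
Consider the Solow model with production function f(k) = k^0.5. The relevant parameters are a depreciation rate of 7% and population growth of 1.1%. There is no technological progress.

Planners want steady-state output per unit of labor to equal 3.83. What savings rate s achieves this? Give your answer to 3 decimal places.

At the steady state, Δk = 0, so s·k^α = (n + δ)·k.
Since y* = [s/(n + δ)]^(α/(1−α)), we have s/(n + δ) = (y*)^((1−α)/α) = 3.83^1 = 3.8300.
Therefore s = 3.8300 × (n + δ) = 3.8300 × 0.081 = 0.3102.

s ≈ 0.310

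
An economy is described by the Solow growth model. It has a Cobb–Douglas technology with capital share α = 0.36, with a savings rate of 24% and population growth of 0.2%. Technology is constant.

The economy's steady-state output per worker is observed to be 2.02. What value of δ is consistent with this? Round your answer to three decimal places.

δ ≈ 0.067

At the steady state, Δk = 0, so s·k^α = (n + δ)·k.
Since y* = [s/(n + δ)]^(α/(1−α)), we have s/(n + δ) = (y*)^((1−α)/α) = 2.02^1.7778 = 3.4902.
Therefore n + δ = s / 3.4902 = 0.24 / 3.4902 = 0.0688, so δ = 0.0688 − 0.002 = 0.0668.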